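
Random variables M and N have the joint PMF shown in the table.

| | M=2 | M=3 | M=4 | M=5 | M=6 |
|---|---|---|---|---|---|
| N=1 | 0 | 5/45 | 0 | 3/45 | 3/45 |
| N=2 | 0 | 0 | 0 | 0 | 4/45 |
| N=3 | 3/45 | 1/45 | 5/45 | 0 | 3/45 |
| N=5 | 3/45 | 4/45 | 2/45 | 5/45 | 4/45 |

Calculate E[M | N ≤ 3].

119/27

P(N ≤ 3) = 3/5.
Σ M·P over the event = 2·(3/45) + 3·(5/45) + 3·(1/45) + 4·(5/45) + 5·(3/45) + 6·(3/45) + 6·(4/45) + 6·(3/45) = 119/45.
E[M | N ≤ 3] = (119/45) / (3/5) = 119/27.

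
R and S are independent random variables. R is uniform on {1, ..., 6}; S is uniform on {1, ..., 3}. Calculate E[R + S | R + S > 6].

P(R + S > 6) = 1/3.
Summing (R+S)·P(x,y) over outcomes with R + S > 6 gives 23/9.
E[R + S | R + S > 6] = (23/9) / (1/3) = 23/3.

23/3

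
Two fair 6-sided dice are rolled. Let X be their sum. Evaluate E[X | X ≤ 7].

16/3

P(X ≤ 7) = 7/12.
Σ over the event: 2·1/36 + 3·1/18 + 4·1/12 + 5·1/9 + 6·5/36 + 7·1/6 = 28/9.
E[X | X ≤ 7] = (28/9) / (7/12) = 16/3.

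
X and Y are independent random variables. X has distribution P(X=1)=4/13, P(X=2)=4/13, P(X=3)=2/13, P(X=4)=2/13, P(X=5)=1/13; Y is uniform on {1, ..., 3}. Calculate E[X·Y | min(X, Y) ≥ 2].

P(min(X, Y) ≥ 2) = 6/13.
Summing XY·P(x,y) over outcomes with min(X, Y) ≥ 2 gives 45/13.
E[X·Y | min(X, Y) ≥ 2] = (45/13) / (6/13) = 15/2.

15/2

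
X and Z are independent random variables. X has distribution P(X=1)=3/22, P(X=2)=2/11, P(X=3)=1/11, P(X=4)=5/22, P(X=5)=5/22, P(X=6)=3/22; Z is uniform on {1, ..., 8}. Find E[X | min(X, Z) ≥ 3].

P(min(X, Z) ≥ 3) = 45/88.
Summing X·P(x,y) over outcomes with min(X, Z) ≥ 3 gives 207/88.
E[X | min(X, Z) ≥ 3] = (207/88) / (45/88) = 23/5.

23/5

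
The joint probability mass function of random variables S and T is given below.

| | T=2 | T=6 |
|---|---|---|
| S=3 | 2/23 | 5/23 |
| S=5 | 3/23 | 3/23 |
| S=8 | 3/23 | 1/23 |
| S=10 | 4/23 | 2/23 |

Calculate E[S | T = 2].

P(T = 2) = 12/23.
Σ S·P over the event = 3·(2/23) + 5·(3/23) + 8·(3/23) + 10·(4/23) = 85/23.
E[S | T = 2] = (85/23) / (12/23) = 85/12.

85/12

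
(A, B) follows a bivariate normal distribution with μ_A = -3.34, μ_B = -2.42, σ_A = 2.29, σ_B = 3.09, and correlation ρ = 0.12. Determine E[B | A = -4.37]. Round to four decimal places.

-2.5868

For a bivariate normal, E[B | A=x] = μ_B + ρ·(σ_B/σ_A)·(x − μ_A).
E[B | A=-4.37] = -2.42 + (0.12)·(3.09/2.29)·(-4.37 − (-3.34)) = -2.42 + (0.16192)·(-1.03) = -2.5868.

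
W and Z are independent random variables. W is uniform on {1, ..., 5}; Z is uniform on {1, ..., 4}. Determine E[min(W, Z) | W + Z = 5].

3/2

Outcomes with W + Z = 5: (1,4), (2,3), (3,2), (4,1), each with probability 1/20.
E[min(W, Z) | W + Z = 5] = (1 + 2 + 2 + 1) / 4 = 3/2.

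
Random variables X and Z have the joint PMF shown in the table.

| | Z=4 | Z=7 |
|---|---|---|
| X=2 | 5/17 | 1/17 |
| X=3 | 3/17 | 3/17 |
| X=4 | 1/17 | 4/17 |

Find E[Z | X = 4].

32/5

P(X = 4) = 5/17.
Σ Z·P over the event = 4·(1/17) + 7·(4/17) = 32/17.
E[Z | X = 4] = (32/17) / (5/17) = 32/5.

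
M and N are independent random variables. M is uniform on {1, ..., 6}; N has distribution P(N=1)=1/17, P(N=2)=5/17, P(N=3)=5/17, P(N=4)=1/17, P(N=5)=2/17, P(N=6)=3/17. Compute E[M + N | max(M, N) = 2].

38/11

P(max(M, N) = 2) = 11/102.
Summing (M+N)·P(x,y) over outcomes with max(M, N) = 2 gives 19/51.
E[M + N | max(M, N) = 2] = (19/51) / (11/102) = 38/11.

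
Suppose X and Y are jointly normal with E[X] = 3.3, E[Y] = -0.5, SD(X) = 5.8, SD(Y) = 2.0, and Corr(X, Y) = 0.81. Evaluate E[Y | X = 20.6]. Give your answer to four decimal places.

4.3321

E[Y | X=x] = μ_Y + ρ(σ_Y/σ_X)(x − μ_X) for jointly normal variables.
E[Y | X=20.6] = -0.5 + (0.81)·(2.0/5.8)·(20.6 − (3.3)) = -0.5 + (0.27931)·(17.3) = 4.3321.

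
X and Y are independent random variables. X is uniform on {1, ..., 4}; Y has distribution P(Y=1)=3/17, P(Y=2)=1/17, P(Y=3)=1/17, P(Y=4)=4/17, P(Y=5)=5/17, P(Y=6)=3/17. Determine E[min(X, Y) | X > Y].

4/3

P(X > Y) = 3/17.
Summing min(X,Y)·P(x,y) over outcomes with X > Y gives 4/17.
E[min(X, Y) | X > Y] = (4/17) / (3/17) = 4/3.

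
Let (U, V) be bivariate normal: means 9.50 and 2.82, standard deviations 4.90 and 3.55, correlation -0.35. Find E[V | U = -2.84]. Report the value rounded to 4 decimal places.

5.9491

E[V | U=x] = μ_V + ρ(σ_V/σ_U)(x − μ_U) for jointly normal variables.
E[V | U=-2.84] = 2.82 + (-0.35)·(3.55/4.90)·(-2.84 − (9.50)) = 2.82 + (-0.25357)·(-12.34) = 5.9491.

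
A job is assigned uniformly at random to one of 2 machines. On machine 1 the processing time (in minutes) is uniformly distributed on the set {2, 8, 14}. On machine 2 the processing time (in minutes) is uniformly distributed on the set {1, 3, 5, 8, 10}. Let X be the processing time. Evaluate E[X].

E[X | machine 1] = (2+8+14)/3 = 8.
E[X | machine 2] = (1+3+5+8+10)/5 = 27/5.
By the law of total expectation,
E[X] = (1/2)·(8) + (1/2)·(27/5) = 67/10.

67/10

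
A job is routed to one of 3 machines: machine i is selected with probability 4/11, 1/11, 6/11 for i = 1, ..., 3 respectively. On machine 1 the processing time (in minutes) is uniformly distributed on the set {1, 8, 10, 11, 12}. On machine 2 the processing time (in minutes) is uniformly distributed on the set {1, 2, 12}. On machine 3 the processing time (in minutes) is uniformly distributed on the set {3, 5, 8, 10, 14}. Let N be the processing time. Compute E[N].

433/55

E[N | machine 1] = (1+8+10+11+12)/5 = 42/5.
E[N | machine 2] = (1+2+12)/3 = 5.
E[N | machine 3] = (3+5+8+10+14)/5 = 8.
E[N] = (4/11)·(42/5) + (1/11)·(5) + (6/11)·(8) = 433/55.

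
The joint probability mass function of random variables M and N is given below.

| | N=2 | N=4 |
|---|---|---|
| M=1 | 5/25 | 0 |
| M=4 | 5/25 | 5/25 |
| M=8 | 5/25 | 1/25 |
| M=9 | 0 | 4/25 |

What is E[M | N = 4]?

P(N = 4) = 2/5.
Σ M·P over the event = 4·(5/25) + 8·(1/25) + 9·(4/25) = 64/25.
E[M | N = 4] = (64/25) / (2/5) = 32/5.

32/5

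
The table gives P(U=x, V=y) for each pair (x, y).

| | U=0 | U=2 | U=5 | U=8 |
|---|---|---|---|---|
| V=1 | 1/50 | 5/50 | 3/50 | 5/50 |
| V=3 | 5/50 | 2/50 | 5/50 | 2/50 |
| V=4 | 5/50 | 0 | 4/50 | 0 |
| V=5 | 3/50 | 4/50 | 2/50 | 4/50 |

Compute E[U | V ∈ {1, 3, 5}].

P(V ∈ {1, 3, 5}) = 41/50.
Summing U·P(U=x,V=y) over the conditioning event gives 16/5.
E[U | V ∈ {1, 3, 5}] = (16/5) / (41/50) = 160/41.

160/41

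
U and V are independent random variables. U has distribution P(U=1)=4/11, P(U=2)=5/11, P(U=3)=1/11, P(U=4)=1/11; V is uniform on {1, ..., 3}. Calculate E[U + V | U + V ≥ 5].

27/5

P(U + V ≥ 5) = 10/33.
Summing (U+V)·P(x,y) over outcomes with U + V ≥ 5 gives 18/11.
E[U + V | U + V ≥ 5] = (18/11) / (10/33) = 27/5.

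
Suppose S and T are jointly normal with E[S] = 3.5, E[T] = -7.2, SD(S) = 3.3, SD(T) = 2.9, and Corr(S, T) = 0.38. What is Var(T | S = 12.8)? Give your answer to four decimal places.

7.1956

The conditional variance in a bivariate normal is σ_T²(1 − ρ²), independent of x.
Var(T | S=12.8) = (2.9)²·(1 − (0.38)²) = 8.41·0.8556 = 7.1956.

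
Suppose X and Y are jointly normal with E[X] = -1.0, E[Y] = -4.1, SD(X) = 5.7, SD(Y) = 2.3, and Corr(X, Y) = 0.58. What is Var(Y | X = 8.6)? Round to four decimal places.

3.5104

Var(Y | X=x) = (1 − ρ²)·σ_Y².
Var(Y | X=8.6) = (2.3)²·(1 − (0.58)²) = 5.29·0.6636 = 3.5104.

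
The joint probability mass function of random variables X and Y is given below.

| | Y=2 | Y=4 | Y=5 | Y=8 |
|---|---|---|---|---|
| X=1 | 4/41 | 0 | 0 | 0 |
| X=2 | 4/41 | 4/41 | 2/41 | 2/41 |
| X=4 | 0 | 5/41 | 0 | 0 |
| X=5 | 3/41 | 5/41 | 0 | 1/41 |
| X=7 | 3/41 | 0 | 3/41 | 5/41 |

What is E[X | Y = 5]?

5

P(Y = 5) = 5/41.
Σ X·P over the event = 2·(2/41) + 7·(3/41) = 25/41.
E[X | Y = 5] = (25/41) / (5/41) = 5.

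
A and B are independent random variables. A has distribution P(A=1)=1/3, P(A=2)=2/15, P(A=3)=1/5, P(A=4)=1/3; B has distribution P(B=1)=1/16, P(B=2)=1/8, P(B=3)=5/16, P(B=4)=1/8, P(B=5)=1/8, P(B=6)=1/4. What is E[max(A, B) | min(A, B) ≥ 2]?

P(min(A, B) ≥ 2) = 5/8.
Summing max(A,B)·P(x,y) over outcomes with min(A, B) ≥ 2 gives 661/240.
E[max(A, B) | min(A, B) ≥ 2] = (661/240) / (5/8) = 661/150.

661/150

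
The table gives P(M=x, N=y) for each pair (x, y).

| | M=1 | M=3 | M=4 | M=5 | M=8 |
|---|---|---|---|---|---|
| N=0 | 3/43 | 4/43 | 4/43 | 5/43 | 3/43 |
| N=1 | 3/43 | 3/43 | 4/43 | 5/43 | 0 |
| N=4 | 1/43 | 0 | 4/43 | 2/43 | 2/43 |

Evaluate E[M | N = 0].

80/19

P(N = 0) = 19/43.
Summing M·P(M=x,N=y) over the conditioning event gives 80/43.
E[M | N = 0] = (80/43) / (19/43) = 80/19.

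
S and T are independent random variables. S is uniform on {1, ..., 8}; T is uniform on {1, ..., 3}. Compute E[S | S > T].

P(S > T) = 3/4.
Summing S·P(x,y) over outcomes with S > T gives 49/12.
E[S | S > T] = (49/12) / (3/4) = 49/9.

49/9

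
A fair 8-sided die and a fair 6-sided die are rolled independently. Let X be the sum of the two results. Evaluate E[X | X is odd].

8

P(X is odd) = 1/2.
Σ over the event: 3·1/24 + 5·1/12 + 7·1/8 + 9·1/8 + 11·1/12 + 13·1/24 = 4.
E[X | X is odd] = (4) / (1/2) = 8.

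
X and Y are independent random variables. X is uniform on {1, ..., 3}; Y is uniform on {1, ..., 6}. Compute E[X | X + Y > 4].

P(X + Y > 4) = 2/3.
Summing X·P(x,y) over outcomes with X + Y > 4 gives 13/9.
E[X | X + Y > 4] = (13/9) / (2/3) = 13/6.

13/6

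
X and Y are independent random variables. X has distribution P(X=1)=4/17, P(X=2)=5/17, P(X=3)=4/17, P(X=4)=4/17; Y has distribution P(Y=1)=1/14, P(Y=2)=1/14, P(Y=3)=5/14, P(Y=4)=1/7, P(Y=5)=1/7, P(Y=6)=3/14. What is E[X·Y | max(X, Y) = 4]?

P(max(X, Y) = 4) = 31/119.
Summing XY·P(x,y) over outcomes with max(X, Y) = 4 gives 312/119.
E[X·Y | max(X, Y) = 4] = (312/119) / (31/119) = 312/31.

312/31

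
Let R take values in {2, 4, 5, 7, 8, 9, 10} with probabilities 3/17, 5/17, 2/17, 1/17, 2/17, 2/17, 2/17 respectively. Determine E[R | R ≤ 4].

P(R ≤ 4) = 8/17.
Σ over the event: 2·3/17 + 4·5/17 = 26/17.
E[R | R ≤ 4] = (26/17) / (8/17) = 13/4.

13/4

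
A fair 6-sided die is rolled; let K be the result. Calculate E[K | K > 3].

Given K > 3, K is equally likely to be any of {4, 5, 6}.
E[K | K > 3] = (4 + 5 + 6) / 3 = 5.

5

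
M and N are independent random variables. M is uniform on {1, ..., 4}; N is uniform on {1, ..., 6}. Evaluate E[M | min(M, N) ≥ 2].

3

P(min(M, N) ≥ 2) = 5/8.
Summing M·P(x,y) over outcomes with min(M, N) ≥ 2 gives 15/8.
E[M | min(M, N) ≥ 2] = (15/8) / (5/8) = 3.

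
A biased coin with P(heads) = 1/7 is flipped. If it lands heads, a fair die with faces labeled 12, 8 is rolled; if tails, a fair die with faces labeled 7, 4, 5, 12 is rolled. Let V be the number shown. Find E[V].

E[V | heads] = (12+8)/2 = 10.
E[V | tails] = (7+4+5+12)/4 = 7.
By the law of total expectation,
E[V] = (1/7)·(10) + (6/7)·(7) = 52/7.

52/7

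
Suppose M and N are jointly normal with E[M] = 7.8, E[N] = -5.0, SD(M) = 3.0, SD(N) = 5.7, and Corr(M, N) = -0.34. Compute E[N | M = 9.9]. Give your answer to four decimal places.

-6.3566

The regression of N on M has slope ρ·σ_N/σ_M and passes through (μ_M, μ_N).
E[N | M=9.9] = -5.0 + (-0.34)·(5.7/3.0)·(9.9 − (7.8)) = -5.0 + (-0.646)·(2.1) = -6.3566.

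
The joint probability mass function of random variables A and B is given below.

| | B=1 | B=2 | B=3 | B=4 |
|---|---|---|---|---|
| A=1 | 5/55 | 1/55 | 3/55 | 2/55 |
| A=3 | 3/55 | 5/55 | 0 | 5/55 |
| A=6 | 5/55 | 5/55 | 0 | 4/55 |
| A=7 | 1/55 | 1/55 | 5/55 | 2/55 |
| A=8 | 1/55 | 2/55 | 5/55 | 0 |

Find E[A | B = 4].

P(B = 4) = 13/55.
Σ A·P over the event = 1·(2/55) + 3·(5/55) + 6·(4/55) + 7·(2/55) = 1.
E[A | B = 4] = (1) / (13/55) = 55/13.

55/13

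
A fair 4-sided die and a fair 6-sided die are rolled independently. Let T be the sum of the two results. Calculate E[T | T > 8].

P(T > 8) = 1/8.
Σ over the event: 9·1/12 + 10·1/24 = 7/6.
E[T | T > 8] = (7/6) / (1/8) = 28/3.

28/3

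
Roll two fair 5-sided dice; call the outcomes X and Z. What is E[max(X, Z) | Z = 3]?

18/5

Outcomes with Z = 3: (1,3), (2,3), (3,3), (4,3), (5,3), each with probability 1/25.
E[max(X, Z) | Z = 3] = (3 + 3 + 3 + 4 + 5) / 5 = 18/5.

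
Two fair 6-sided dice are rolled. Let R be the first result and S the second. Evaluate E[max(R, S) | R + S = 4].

P(R + S = 4) = 1/12.
Summing max(R,S)·P(x,y) over outcomes with R + S = 4 gives 2/9.
E[max(R, S) | R + S = 4] = (2/9) / (1/12) = 8/3.

8/3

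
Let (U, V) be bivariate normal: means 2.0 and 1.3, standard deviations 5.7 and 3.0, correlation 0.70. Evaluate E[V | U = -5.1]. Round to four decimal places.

The regression of V on U has slope ρ·σ_V/σ_U and passes through (μ_U, μ_V).
E[V | U=-5.1] = 1.3 + (0.70)·(3.0/5.7)·(-5.1 − (2.0)) = 1.3 + (0.36842)·(-7.1) = -1.3158.

-1.3158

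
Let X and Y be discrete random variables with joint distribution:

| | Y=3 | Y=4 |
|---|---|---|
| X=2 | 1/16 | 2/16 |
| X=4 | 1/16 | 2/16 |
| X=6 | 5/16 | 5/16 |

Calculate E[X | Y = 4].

P(Y = 4) = 9/16.
Summing X·P(X=x,Y=y) over the conditioning event gives 21/8.
E[X | Y = 4] = (21/8) / (9/16) = 14/3.

14/3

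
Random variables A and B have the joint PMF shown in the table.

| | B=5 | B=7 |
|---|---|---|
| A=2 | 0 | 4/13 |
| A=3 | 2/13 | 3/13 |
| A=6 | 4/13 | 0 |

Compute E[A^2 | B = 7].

P(B = 7) = 7/13.
Summing A^2·P(A=x,B=y) over the conditioning event gives 43/13.
E[A^2 | B = 7] = (43/13) / (7/13) = 43/7.

43/7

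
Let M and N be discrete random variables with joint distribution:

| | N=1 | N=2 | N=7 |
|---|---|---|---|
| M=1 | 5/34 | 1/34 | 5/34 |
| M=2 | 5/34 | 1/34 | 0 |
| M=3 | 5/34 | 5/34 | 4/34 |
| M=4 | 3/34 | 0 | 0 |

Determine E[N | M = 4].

P(M = 4) = 3/34.
Σ N·P over the event = 1·(3/34) = 3/34.
E[N | M = 4] = (3/34) / (3/34) = 1.

1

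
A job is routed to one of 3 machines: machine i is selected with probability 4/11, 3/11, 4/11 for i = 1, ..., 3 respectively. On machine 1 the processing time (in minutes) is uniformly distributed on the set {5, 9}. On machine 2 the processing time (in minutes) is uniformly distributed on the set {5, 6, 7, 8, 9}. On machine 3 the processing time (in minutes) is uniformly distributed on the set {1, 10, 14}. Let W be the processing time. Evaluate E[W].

E[W | machine 1] = (5+9)/2 = 7.
E[W | machine 2] = (5+6+7+8+9)/5 = 7.
E[W | machine 3] = (1+10+14)/3 = 25/3.
By the law of total expectation,
E[W] = (4/11)·(7) + (3/11)·(7) + (4/11)·(25/3) = 247/33.

247/33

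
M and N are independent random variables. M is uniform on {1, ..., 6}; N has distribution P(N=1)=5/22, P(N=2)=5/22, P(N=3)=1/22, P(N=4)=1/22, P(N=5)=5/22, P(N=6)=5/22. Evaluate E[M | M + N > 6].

P(M + N > 6) = 7/12.
Summing M·P(x,y) over outcomes with M + N > 6 gives 323/132.
E[M | M + N > 6] = (323/132) / (7/12) = 323/77.

323/77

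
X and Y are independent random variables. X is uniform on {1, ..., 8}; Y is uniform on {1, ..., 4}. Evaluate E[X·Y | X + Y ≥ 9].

Outcomes with X + Y ≥ 9: (5,4), (6,3), (6,4), (7,2), (7,3), (7,4), (8,1), (8,2), (8,3), (8,4), each with probability 1/32.
E[X·Y | X + Y ≥ 9] = (20 + 18 + 24 + 14 + 21 + 28 + 8 + 16 + 24 + 32) / 10 = 41/2.

41/2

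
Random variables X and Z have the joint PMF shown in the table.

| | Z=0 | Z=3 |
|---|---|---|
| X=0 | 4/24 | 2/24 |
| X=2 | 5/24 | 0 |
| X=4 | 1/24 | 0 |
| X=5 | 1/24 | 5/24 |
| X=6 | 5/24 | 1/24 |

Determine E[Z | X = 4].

P(X = 4) = 1/24.
Σ Z·P over the event = 0·(1/24) = 0.
E[Z | X = 4] = (0) / (1/24) = 0.

0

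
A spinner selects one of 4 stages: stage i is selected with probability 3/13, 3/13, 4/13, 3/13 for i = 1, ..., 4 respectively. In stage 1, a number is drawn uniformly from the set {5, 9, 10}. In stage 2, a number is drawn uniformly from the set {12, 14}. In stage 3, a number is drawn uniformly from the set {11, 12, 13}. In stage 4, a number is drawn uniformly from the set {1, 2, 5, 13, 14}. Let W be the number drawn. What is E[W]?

E[W | stage 1] = (5+9+10)/3 = 8.
E[W | stage 2] = (12+14)/2 = 13.
E[W | stage 3] = (11+12+13)/3 = 12.
E[W | stage 4] = (1+2+5+13+14)/5 = 7.
By the law of total expectation,
E[W] = (3/13)·(8) + (3/13)·(13) + (4/13)·(12) + (3/13)·(7) = 132/13.

132/13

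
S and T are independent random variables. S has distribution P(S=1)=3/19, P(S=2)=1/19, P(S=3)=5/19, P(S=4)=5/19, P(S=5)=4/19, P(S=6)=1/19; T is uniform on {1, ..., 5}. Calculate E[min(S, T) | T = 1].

P(T = 1) = 1/5.
Summing min(S,T)·P(x,y) over outcomes with T = 1 gives 1/5.
E[min(S, T) | T = 1] = (1/5) / (1/5) = 1.

1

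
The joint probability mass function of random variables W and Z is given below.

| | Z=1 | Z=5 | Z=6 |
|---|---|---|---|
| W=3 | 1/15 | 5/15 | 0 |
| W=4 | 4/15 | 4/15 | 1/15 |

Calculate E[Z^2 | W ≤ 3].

P(W ≤ 3) = 2/5.
Σ Z^2·P over the event = 1·(1/15) + 25·(5/15) = 42/5.
E[Z^2 | W ≤ 3] = (42/5) / (2/5) = 21.

21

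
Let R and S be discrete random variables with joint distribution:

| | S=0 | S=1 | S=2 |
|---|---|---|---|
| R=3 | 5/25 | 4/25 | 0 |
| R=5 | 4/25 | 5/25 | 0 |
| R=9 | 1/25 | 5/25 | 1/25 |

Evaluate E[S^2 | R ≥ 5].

P(R ≥ 5) = 16/25.
Σ S^2·P over the event = 0·(4/25) + 1·(5/25) + 0·(1/25) + 1·(5/25) + 4·(1/25) = 14/25.
E[S^2 | R ≥ 5] = (14/25) / (16/25) = 7/8.

7/8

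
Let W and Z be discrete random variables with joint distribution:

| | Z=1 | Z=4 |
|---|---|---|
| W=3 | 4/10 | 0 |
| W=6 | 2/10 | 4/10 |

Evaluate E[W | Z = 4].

6

P(Z = 4) = 2/5.
Summing W·P(W=x,Z=y) over the conditioning event gives 12/5.
E[W | Z = 4] = (12/5) / (2/5) = 6.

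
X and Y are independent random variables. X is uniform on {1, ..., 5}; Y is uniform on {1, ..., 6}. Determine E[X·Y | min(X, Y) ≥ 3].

P(min(X, Y) ≥ 3) = 2/5.
Summing XY·P(x,y) over outcomes with min(X, Y) ≥ 3 gives 36/5.
E[X·Y | min(X, Y) ≥ 3] = (36/5) / (2/5) = 18.

18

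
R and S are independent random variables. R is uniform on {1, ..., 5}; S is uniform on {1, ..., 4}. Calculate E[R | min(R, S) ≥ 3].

4

Outcomes with min(R, S) ≥ 3: (3,3), (3,4), (4,3), (4,4), (5,3), (5,4), each with probability 1/20.
E[R | min(R, S) ≥ 3] = (3 + 3 + 4 + 4 + 5 + 5) / 6 = 4.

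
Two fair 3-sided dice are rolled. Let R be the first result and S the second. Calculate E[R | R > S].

8/3

Outcomes with R > S: (2,1), (3,1), (3,2), each with probability 1/9.
E[R | R > S] = (2 + 3 + 3) / 3 = 8/3.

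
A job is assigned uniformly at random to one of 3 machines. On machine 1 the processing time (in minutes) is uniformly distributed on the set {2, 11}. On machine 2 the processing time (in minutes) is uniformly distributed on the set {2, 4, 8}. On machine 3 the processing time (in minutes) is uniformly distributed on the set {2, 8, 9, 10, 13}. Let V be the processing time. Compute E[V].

587/90

E[V | machine 1] = (2+11)/2 = 13/2.
E[V | machine 2] = (2+4+8)/3 = 14/3.
E[V | machine 3] = (2+8+9+10+13)/5 = 42/5.
By the law of total expectation,
E[V] = (1/3)·(13/2) + (1/3)·(14/3) + (1/3)·(42/5) = 587/90.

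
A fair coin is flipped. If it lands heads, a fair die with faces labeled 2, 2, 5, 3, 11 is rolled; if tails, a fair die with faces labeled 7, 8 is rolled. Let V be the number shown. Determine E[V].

121/20

E[V | heads] = (2+2+5+3+11)/5 = 23/5.
E[V | tails] = (7+8)/2 = 15/2.
E[V] = (1/2)·(23/5) + (1/2)·(15/2) = 121/20.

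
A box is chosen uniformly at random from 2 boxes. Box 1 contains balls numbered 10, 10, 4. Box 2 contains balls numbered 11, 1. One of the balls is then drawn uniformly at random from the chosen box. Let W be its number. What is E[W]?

7

E[W | box 1] = (10+10+4)/3 = 8.
E[W | box 2] = (11+1)/2 = 6.
By the law of total expectation,
E[W] = (1/2)·(8) + (1/2)·(6) = 7.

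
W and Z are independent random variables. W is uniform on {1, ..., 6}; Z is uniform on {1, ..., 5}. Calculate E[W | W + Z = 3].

3/2

Outcomes with W + Z = 3: (1,2), (2,1), each with probability 1/30.
E[W | W + Z = 3] = (1 + 2) / 2 = 3/2.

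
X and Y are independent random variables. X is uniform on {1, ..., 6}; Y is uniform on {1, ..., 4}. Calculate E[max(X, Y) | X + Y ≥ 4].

89/21

P(X + Y ≥ 4) = 7/8.
Summing max(X,Y)·P(x,y) over outcomes with X + Y ≥ 4 gives 89/24.
E[max(X, Y) | X + Y ≥ 4] = (89/24) / (7/8) = 89/21.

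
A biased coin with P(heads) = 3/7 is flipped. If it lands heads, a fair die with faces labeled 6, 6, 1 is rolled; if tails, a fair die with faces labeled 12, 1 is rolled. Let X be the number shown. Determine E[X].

39/7

E[X | heads] = (6+6+1)/3 = 13/3.
E[X | tails] = (12+1)/2 = 13/2.
By the law of total expectation,
E[X] = (3/7)·(13/3) + (4/7)·(13/2) = 39/7.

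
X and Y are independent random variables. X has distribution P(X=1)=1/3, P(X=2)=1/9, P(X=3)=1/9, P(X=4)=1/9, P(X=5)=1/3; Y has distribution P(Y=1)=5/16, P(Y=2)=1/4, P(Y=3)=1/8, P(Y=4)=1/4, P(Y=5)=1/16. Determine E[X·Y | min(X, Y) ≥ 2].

P(min(X, Y) ≥ 2) = 11/24.
Summing XY·P(x,y) over outcomes with min(X, Y) ≥ 2 gives 35/6.
E[X·Y | min(X, Y) ≥ 2] = (35/6) / (11/24) = 140/11.

140/11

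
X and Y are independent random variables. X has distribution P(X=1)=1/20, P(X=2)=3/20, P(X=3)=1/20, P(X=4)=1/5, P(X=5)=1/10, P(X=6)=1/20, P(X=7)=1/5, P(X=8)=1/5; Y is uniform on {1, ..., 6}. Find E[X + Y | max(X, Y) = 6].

P(max(X, Y) = 6) = 17/120.
Summing (X+Y)·P(x,y) over outcomes with max(X, Y) = 6 gives 53/40.
E[X + Y | max(X, Y) = 6] = (53/40) / (17/120) = 159/17.

159/17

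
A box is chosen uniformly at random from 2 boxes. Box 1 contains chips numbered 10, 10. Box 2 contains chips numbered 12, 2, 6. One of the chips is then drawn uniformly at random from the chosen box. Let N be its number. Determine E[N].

25/3

E[N | box 1] = (10+10)/2 = 10.
E[N | box 2] = (12+2+6)/3 = 20/3.
By the law of total expectation,
E[N] = (1/2)·(10) + (1/2)·(20/3) = 25/3.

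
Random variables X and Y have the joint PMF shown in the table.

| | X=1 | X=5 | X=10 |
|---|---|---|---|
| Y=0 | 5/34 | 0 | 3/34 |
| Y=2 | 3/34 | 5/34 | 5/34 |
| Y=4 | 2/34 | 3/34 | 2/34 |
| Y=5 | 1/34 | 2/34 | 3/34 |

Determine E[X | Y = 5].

P(Y = 5) = 3/17.
Σ X·P over the event = 1·(1/34) + 5·(2/34) + 10·(3/34) = 41/34.
E[X | Y = 5] = (41/34) / (3/17) = 41/6.

41/6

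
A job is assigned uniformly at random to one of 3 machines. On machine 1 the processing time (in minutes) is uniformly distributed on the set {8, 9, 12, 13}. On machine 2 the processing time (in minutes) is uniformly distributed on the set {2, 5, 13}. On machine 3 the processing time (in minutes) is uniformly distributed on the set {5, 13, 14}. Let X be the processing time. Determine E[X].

167/18

E[X | machine 1] = (8+9+12+13)/4 = 21/2.
E[X | machine 2] = (2+5+13)/3 = 20/3.
E[X | machine 3] = (5+13+14)/3 = 32/3.
By the law of total expectation,
E[X] = (1/3)·(21/2) + (1/3)·(20/3) + (1/3)·(32/3) = 167/18.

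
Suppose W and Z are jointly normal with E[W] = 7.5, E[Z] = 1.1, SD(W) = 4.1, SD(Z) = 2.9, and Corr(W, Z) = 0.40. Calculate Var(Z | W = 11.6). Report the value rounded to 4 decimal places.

7.0644

For a bivariate normal, Var(Z | W=x) = σ_Z²(1 − ρ²).
Var(Z | W=11.6) = (2.9)²·(1 − (0.40)²) = 8.41·0.84 = 7.0644.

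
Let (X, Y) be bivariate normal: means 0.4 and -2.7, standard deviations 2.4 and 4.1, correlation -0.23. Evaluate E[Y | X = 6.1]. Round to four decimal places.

-4.9396

The regression of Y on X has slope ρ·σ_Y/σ_X and passes through (μ_X, μ_Y).
E[Y | X=6.1] = -2.7 + (-0.23)·(4.1/2.4)·(6.1 − (0.4)) = -2.7 + (-0.39292)·(5.7) = -4.9396.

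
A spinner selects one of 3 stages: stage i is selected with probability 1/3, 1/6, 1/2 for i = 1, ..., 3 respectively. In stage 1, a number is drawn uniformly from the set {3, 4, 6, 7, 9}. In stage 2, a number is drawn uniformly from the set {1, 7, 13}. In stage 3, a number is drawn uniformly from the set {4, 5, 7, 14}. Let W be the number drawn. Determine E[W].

137/20

E[W | stage 1] = (3+4+6+7+9)/5 = 29/5.
E[W | stage 2] = (1+7+13)/3 = 7.
E[W | stage 3] = (4+5+7+14)/4 = 15/2.
By the law of total expectation,
E[W] = (1/3)·(29/5) + (1/6)·(7) + (1/2)·(15/2) = 137/20.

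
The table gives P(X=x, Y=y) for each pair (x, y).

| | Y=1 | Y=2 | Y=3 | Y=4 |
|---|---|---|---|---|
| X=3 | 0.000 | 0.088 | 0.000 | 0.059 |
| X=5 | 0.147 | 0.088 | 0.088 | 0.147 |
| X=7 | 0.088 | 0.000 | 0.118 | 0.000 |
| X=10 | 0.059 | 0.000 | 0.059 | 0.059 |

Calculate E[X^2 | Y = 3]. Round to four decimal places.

52.3849

P(Y = 3) = 0.265.
Σ X^2·P over the event = 25·(0.088) + 49·(0.118) + 100·(0.059) = 13.882.
E[X^2 | Y = 3] = (13.882) / (0.265) = 52.3849.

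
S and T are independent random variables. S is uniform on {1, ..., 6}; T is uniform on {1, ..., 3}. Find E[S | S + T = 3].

P(S + T = 3) = 1/9.
Summing S·P(x,y) over outcomes with S + T = 3 gives 1/6.
E[S | S + T = 3] = (1/6) / (1/9) = 3/2.

3/2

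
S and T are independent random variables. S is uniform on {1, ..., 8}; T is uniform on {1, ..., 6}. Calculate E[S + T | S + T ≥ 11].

P(S + T ≥ 11) = 5/24.
Summing (S+T)·P(x,y) over outcomes with S + T ≥ 11 gives 5/2.
E[S + T | S + T ≥ 11] = (5/2) / (5/24) = 12.

12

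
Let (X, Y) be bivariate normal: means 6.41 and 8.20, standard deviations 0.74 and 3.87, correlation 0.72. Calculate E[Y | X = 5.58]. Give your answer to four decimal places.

5.0747

For a bivariate normal, E[Y | X=x] = μ_Y + ρ·(σ_Y/σ_X)·(x − μ_X).
E[Y | X=5.58] = 8.20 + (0.72)·(3.87/0.74)·(5.58 − (6.41)) = 8.20 + (3.7654)·(-0.83) = 5.0747.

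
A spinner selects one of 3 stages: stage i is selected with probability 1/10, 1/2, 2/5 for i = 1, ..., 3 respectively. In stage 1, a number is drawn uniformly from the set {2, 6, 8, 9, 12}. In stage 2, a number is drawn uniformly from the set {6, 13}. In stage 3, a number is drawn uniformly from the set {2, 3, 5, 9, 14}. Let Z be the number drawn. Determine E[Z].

813/100

E[Z | stage 1] = (2+6+8+9+12)/5 = 37/5.
E[Z | stage 2] = (6+13)/2 = 19/2.
E[Z | stage 3] = (2+3+5+9+14)/5 = 33/5.
E[Z] = (1/10)·(37/5) + (1/2)·(19/2) + (2/5)·(33/5) = 813/100.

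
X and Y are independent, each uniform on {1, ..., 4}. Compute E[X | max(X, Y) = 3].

12/5

Outcomes with max(X, Y) = 3: (1,3), (2,3), (3,1), (3,2), (3,3), each with probability 1/16.
E[X | max(X, Y) = 3] = (1 + 2 + 3 + 3 + 3) / 5 = 12/5.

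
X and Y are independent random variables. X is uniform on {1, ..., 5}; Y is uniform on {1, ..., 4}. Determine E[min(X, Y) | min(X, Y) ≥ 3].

10/3

Outcomes with min(X, Y) ≥ 3: (3,3), (3,4), (4,3), (4,4), (5,3), (5,4), each with probability 1/20.
E[min(X, Y) | min(X, Y) ≥ 3] = (3 + 3 + 3 + 4 + 3 + 4) / 6 = 10/3.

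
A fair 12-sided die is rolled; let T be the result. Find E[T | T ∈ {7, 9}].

8

P(T ∈ {7, 9}) = 1/6.
Σ over the event: 7·1/12 + 9·1/12 = 4/3.
E[T | T ∈ {7, 9}] = (4/3) / (1/6) = 8.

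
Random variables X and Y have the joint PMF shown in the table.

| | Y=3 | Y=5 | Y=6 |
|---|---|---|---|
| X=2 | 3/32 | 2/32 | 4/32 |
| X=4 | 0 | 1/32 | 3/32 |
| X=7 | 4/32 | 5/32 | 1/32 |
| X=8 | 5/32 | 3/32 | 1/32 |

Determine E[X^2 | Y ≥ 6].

59/3

P(Y ≥ 6) = 9/32.
Σ X^2·P over the event = 4·(4/32) + 16·(3/32) + 49·(1/32) + 64·(1/32) = 177/32.
E[X^2 | Y ≥ 6] = (177/32) / (9/32) = 59/3.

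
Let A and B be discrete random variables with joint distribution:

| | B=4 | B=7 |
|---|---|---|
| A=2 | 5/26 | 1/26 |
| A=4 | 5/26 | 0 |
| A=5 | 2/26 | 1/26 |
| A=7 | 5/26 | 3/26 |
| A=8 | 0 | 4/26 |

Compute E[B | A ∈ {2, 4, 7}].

88/19

P(A ∈ {2, 4, 7}) = 19/26.
Σ B·P over the event = 4·(5/26) + 7·(1/26) + 4·(5/26) + 4·(5/26) + 7·(3/26) = 44/13.
E[B | A ∈ {2, 4, 7}] = (44/13) / (19/26) = 88/19.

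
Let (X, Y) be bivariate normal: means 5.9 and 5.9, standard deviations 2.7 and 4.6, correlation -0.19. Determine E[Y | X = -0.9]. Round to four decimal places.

8.1012

The regression of Y on X has slope ρ·σ_Y/σ_X and passes through (μ_X, μ_Y).
E[Y | X=-0.9] = 5.9 + (-0.19)·(4.6/2.7)·(-0.9 − (5.9)) = 5.9 + (-0.3237)·(-6.8) = 8.1012.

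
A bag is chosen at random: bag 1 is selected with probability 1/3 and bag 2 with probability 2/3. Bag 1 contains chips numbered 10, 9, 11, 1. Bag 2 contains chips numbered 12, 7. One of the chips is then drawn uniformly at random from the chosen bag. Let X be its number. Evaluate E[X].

E[X | bag 1] = (10+9+11+1)/4 = 31/4.
E[X | bag 2] = (12+7)/2 = 19/2.
By the law of total expectation,
E[X] = (1/3)·(31/4) + (2/3)·(19/2) = 107/12.

107/12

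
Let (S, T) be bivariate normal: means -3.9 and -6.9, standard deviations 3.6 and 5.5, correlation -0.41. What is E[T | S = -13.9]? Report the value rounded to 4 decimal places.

For a bivariate normal, E[T | S=x] = μ_T + ρ·(σ_T/σ_S)·(x − μ_S).
E[T | S=-13.9] = -6.9 + (-0.41)·(5.5/3.6)·(-13.9 − (-3.9)) = -6.9 + (-0.62639)·(-10) = -0.6361.

-0.6361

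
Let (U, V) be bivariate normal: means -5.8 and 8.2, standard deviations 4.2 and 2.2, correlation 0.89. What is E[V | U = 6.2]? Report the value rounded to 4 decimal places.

13.7943

For a bivariate normal, E[V | U=x] = μ_V + ρ·(σ_V/σ_U)·(x − μ_U).
E[V | U=6.2] = 8.2 + (0.89)·(2.2/4.2)·(6.2 − (-5.8)) = 8.2 + (0.46619)·(12) = 13.7943.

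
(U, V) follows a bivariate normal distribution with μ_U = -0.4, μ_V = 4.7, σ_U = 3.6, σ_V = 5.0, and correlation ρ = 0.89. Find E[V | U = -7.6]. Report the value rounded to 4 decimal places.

-4.2000

For a bivariate normal, E[V | U=x] = μ_V + ρ·(σ_V/σ_U)·(x − μ_U).
E[V | U=-7.6] = 4.7 + (0.89)·(5.0/3.6)·(-7.6 − (-0.4)) = 4.7 + (1.23611)·(-7.2) = -4.2000.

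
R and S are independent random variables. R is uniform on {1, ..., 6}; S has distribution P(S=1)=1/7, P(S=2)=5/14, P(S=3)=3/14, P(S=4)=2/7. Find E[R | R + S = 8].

P(R + S = 8) = 1/7.
Summing R·P(x,y) over outcomes with R + S = 8 gives 61/84.
E[R | R + S = 8] = (61/84) / (1/7) = 61/12.

61/12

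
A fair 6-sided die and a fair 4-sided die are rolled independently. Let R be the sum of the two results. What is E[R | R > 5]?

P(R > 5) = 7/12.
Σ over the event: 6·1/6 + 7·1/6 + 8·1/8 + 9·1/12 + 10·1/24 = 13/3.
E[R | R > 5] = (13/3) / (7/12) = 52/7.

52/7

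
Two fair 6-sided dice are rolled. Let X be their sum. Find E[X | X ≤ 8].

76/13

P(X ≤ 8) = 13/18.
Σ over the event: 2·1/36 + 3·1/18 + 4·1/12 + 5·1/9 + 6·5/36 + 7·1/6 + 8·5/36 = 38/9.
E[X | X ≤ 8] = (38/9) / (13/18) = 76/13.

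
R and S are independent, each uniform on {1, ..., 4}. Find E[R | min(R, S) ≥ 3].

Outcomes with min(R, S) ≥ 3: (3,3), (3,4), (4,3), (4,4), each with probability 1/16.
E[R | min(R, S) ≥ 3] = (3 + 3 + 4 + 4) / 4 = 7/2.

7/2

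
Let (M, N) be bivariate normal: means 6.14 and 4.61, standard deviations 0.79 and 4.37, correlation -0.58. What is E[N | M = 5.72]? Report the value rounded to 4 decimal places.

E[N | M=x] = μ_N + ρ(σ_N/σ_M)(x − μ_M) for jointly normal variables.
E[N | M=5.72] = 4.61 + (-0.58)·(4.37/0.79)·(5.72 − (6.14)) = 4.61 + (-3.2084)·(-0.42) = 5.9575.

5.9575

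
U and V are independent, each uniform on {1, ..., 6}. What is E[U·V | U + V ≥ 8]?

21

P(U + V ≥ 8) = 5/12.
Summing UV·P(x,y) over outcomes with U + V ≥ 8 gives 35/4.
E[U·V | U + V ≥ 8] = (35/4) / (5/12) = 21.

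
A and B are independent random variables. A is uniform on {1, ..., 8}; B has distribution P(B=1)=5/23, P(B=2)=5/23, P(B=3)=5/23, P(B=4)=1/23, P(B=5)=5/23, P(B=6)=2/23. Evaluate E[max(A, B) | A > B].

651/113

P(A > B) = 113/184.
Summing max(A,B)·P(x,y) over outcomes with A > B gives 651/184.
E[max(A, B) | A > B] = (651/184) / (113/184) = 651/113.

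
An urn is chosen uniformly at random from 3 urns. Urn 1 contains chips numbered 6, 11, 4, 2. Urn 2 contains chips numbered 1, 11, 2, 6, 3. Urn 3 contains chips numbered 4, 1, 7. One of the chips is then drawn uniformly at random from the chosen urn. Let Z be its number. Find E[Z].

287/60

E[Z | urn 1] = (6+11+4+2)/4 = 23/4.
E[Z | urn 2] = (1+11+2+6+3)/5 = 23/5.
E[Z | urn 3] = (4+1+7)/3 = 4.
E[Z] = (1/3)·(23/4) + (1/3)·(23/5) + (1/3)·(4) = 287/60.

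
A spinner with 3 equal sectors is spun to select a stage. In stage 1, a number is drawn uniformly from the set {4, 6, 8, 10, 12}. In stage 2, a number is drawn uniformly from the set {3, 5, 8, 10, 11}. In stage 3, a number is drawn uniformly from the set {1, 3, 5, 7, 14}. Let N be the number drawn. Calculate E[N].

E[N | stage 1] = (4+6+8+10+12)/5 = 8.
E[N | stage 2] = (3+5+8+10+11)/5 = 37/5.
E[N | stage 3] = (1+3+5+7+14)/5 = 6.
By the law of total expectation,
E[N] = (1/3)·(8) + (1/3)·(37/5) + (1/3)·(6) = 107/15.

107/15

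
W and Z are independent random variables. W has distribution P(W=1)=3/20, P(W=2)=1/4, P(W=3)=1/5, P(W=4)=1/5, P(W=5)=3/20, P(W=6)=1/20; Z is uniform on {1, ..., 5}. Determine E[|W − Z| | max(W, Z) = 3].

P(max(W, Z) = 3) = 1/5.
Summing |W−Z|·P(x,y) over outcomes with max(W, Z) = 3 gives 23/100.
E[|W − Z| | max(W, Z) = 3] = (23/100) / (1/5) = 23/20.

23/20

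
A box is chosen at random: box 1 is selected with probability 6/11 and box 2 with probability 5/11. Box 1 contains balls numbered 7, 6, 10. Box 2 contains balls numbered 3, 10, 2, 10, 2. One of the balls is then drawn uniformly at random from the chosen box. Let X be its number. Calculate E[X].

73/11

E[X | box 1] = (7+6+10)/3 = 23/3.
E[X | box 2] = (3+10+2+10+2)/5 = 27/5.
E[X] = (6/11)·(23/3) + (5/11)·(27/5) = 73/11.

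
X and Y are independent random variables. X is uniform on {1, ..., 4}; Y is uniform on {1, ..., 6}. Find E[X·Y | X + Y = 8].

43/3

Outcomes with X + Y = 8: (2,6), (3,5), (4,4), each with probability 1/24.
E[X·Y | X + Y = 8] = (12 + 15 + 16) / 3 = 43/3.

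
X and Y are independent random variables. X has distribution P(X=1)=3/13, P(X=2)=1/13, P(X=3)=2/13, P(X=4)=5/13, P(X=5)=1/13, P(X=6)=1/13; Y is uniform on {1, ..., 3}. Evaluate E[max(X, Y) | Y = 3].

P(Y = 3) = 1/3.
Summing max(X,Y)·P(x,y) over outcomes with Y = 3 gives 49/39.
E[max(X, Y) | Y = 3] = (49/39) / (1/3) = 49/13.

49/13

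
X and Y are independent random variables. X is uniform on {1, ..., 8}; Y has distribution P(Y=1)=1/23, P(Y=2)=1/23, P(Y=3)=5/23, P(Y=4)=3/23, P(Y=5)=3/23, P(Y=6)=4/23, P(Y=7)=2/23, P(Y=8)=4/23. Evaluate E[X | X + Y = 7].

50/17

P(X + Y = 7) = 17/184.
Summing X·P(x,y) over outcomes with X + Y = 7 gives 25/92.
E[X | X + Y = 7] = (25/92) / (17/184) = 50/17.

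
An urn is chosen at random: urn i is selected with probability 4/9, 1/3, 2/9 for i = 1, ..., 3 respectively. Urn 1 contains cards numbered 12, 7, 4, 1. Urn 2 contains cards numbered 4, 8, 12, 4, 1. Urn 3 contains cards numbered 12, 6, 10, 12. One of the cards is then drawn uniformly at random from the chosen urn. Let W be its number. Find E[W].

307/45

E[W | urn 1] = (12+7+4+1)/4 = 6.
E[W | urn 2] = (4+8+12+4+1)/5 = 29/5.
E[W | urn 3] = (12+6+10+12)/4 = 10.
E[W] = (4/9)·(6) + (1/3)·(29/5) + (2/9)·(10) = 307/45.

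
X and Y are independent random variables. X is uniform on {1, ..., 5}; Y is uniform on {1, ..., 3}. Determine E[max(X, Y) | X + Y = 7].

9/2

Outcomes with X + Y = 7: (4,3), (5,2), each with probability 1/15.
E[max(X, Y) | X + Y = 7] = (4 + 5) / 2 = 9/2.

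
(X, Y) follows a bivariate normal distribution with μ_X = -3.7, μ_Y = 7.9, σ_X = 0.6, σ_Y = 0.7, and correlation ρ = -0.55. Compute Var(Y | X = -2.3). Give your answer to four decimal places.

0.3418

The conditional variance in a bivariate normal is σ_Y²(1 − ρ²), independent of x.
Var(Y | X=-2.3) = (0.7)²·(1 − (-0.55)²) = 0.49·0.6975 = 0.3418.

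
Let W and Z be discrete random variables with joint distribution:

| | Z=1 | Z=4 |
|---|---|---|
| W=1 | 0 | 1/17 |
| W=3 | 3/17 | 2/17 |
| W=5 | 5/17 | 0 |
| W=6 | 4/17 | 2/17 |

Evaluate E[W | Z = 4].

P(Z = 4) = 5/17.
Σ W·P over the event = 1·(1/17) + 3·(2/17) + 6·(2/17) = 19/17.
E[W | Z = 4] = (19/17) / (5/17) = 19/5.

19/5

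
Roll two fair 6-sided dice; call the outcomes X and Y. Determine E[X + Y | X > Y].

7

P(X > Y) = 5/12.
Summing (X+Y)·P(x,y) over outcomes with X > Y gives 35/12.
E[X + Y | X > Y] = (35/12) / (5/12) = 7.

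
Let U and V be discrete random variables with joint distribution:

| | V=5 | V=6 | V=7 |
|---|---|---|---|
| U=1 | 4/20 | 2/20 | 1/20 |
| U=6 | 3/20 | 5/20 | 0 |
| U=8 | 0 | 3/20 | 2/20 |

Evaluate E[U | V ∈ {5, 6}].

78/17

P(V ∈ {5, 6}) = 17/20.
Σ U·P over the event = 1·(4/20) + 1·(2/20) + 6·(3/20) + 6·(5/20) + 8·(3/20) = 39/10.
E[U | V ∈ {5, 6}] = (39/10) / (17/20) = 78/17.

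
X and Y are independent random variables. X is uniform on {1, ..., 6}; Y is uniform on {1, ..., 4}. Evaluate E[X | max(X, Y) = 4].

P(max(X, Y) = 4) = 7/24.
Summing X·P(x,y) over outcomes with max(X, Y) = 4 gives 11/12.
E[X | max(X, Y) = 4] = (11/12) / (7/24) = 22/7.

22/7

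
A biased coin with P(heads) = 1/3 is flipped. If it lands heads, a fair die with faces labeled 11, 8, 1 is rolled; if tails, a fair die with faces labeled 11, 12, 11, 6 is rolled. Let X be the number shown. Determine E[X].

80/9

E[X | heads] = (11+8+1)/3 = 20/3.
E[X | tails] = (11+12+11+6)/4 = 10.
E[X] = (1/3)·(20/3) + (2/3)·(10) = 80/9.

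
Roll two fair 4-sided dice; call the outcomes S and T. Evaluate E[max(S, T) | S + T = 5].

Outcomes with S + T = 5: (1,4), (2,3), (3,2), (4,1), each with probability 1/16.
E[max(S, T) | S + T = 5] = (4 + 3 + 3 + 4) / 4 = 7/2.

7/2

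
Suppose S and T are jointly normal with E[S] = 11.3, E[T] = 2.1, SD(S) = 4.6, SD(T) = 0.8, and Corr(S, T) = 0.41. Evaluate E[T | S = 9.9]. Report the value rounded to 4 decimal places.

The regression of T on S has slope ρ·σ_T/σ_S and passes through (μ_S, μ_T).
E[T | S=9.9] = 2.1 + (0.41)·(0.8/4.6)·(9.9 − (11.3)) = 2.1 + (0.071304)·(-1.4) = 2.0002.

2.0002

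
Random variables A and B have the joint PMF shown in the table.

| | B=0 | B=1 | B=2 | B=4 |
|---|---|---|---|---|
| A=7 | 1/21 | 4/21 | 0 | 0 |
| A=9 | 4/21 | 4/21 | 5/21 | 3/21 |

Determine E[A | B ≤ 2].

76/9

P(B ≤ 2) = 6/7.
Σ A·P over the event = 7·(1/21) + 7·(4/21) + 9·(4/21) + 9·(4/21) + 9·(5/21) = 152/21.
E[A | B ≤ 2] = (152/21) / (6/7) = 76/9.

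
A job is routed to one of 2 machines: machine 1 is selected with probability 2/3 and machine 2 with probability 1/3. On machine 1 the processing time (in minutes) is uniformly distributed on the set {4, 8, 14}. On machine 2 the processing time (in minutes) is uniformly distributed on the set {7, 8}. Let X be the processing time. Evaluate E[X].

149/18

E[X | machine 1] = (4+8+14)/3 = 26/3.
E[X | machine 2] = (7+8)/2 = 15/2.
E[X] = (2/3)·(26/3) + (1/3)·(15/2) = 149/18.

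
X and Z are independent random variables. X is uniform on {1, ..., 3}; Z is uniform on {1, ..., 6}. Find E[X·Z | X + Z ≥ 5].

37/4

P(X + Z ≥ 5) = 2/3.
Summing XZ·P(x,y) over outcomes with X + Z ≥ 5 gives 37/6.
E[X·Z | X + Z ≥ 5] = (37/6) / (2/3) = 37/4.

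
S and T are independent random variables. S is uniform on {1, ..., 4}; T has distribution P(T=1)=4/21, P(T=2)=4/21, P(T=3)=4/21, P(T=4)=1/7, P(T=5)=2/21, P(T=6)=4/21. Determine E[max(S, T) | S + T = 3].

2

P(S + T = 3) = 2/21.
Summing max(S,T)·P(x,y) over outcomes with S + T = 3 gives 4/21.
E[max(S, T) | S + T = 3] = (4/21) / (2/21) = 2.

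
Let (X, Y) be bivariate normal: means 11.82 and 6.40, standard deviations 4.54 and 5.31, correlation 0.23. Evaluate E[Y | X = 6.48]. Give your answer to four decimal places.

4.9635

The regression of Y on X has slope ρ·σ_Y/σ_X and passes through (μ_X, μ_Y).
E[Y | X=6.48] = 6.40 + (0.23)·(5.31/4.54)·(6.48 − (11.82)) = 6.40 + (0.26901)·(-5.34) = 4.9635.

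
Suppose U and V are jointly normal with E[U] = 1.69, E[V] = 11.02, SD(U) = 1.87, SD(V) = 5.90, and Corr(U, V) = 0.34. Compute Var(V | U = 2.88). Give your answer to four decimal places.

Var(V | U=x) = (1 − ρ²)·σ_V².
Var(V | U=2.88) = (5.90)²·(1 − (0.34)²) = 34.81·0.8844 = 30.7860.

30.7860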